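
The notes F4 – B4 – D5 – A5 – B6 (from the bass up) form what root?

B

F, B, D, A are the tones of a B half-diminished seventh chord (B–D–F–A), making B the root.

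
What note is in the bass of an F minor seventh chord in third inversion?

Eb

In third inversion the seventh is lowest. For F minor seventh (F–Ab–C–Eb) that is Eb.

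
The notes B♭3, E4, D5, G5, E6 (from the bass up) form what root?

The distinct letter names are Bb, E, D, G. Arranged as a stack of thirds they read E–G–Bb–D, so E is the root (an E half-diminished seventh chord).

E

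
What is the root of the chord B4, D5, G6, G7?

Reordering B, D, G into stacked thirds gives G–B–D; the bottom of that stack, G, is the root.

G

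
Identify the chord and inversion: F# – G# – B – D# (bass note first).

G# minor seventh, third inversion

The distinct note names are F#, G#, B, D#. Stacked in thirds they read G#–B–D#–F#, which is a minor seventh chord on G#.
The lowest note is F#, the seventh of the chord, so this is third inversion (figured bass 4/2).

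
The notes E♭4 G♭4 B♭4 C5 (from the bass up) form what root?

C

The distinct letter names are Eb, Gb, Bb, C. Arranged as a stack of thirds they read C–Eb–Gb–Bb, so C is the root (a C half-diminished seventh chord).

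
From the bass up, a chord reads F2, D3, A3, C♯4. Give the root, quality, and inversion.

The distinct note names are F, D, A, C#. Stacked in thirds they read D–F–A–C#, which is a minor-major seventh chord on D.
The lowest note is F, the third of the chord, so this is first inversion (figured bass 6/5).

D minor-major seventh, first inversion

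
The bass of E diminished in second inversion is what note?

The fifth of E diminished (E–G–Bb) is Bb; that is the bass in second inversion.

Bb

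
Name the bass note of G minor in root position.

G minor is G–Bb–D. Root position places the root in the bass: G.

G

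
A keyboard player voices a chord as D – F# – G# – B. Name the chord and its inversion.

G# half-diminished seventh, second inversion

Reducing to letter names: D, F#, G#, B. These stack in thirds as G#–B–D–F# — a G# half-diminished seventh chord.
D is the fifth of G# half-diminished seventh; fifth in the bass means second inversion (figured bass 4/3).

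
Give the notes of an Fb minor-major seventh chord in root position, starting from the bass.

Fb, Abb, Cb, Eb

Fb minor-major seventh is Fb–Abb–Cb–Eb. Root position puts the root (Fb) in the bass, with the remaining tones above: Fb, Abb, Cb, Eb.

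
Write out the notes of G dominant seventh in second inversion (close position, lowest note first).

G dominant seventh is G–B–D–F. Second inversion puts the fifth (D) in the bass, with the remaining tones above: D, F, G, B.

D, F, G, B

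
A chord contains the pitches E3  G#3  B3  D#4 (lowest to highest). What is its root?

E

Reordering E, G#, B, D# into stacked thirds gives E–G#–B–D#; the bottom of that stack, E, is the root.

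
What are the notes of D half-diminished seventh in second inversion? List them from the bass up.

Ab, C, D, F

Spelling D half-diminished seventh: D–F–Ab–C. In second inversion the fifth is bass, giving Ab, C, D, F from the bottom.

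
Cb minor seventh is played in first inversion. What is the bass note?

Ebb

Cb minor seventh is Cb–Ebb–Gb–Bbb. First inversion places the third in the bass: Ebb.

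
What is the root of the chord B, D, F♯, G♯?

B, D, F#, G# are the tones of a G# half-diminished seventh chord (G#–B–D–F#), making G# the root.

G#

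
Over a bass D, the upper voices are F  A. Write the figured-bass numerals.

5/3

The notes D, F, A stack in thirds as D–F–A — a D minor triad. The bass D is the root, so this is root position: figured 5/3.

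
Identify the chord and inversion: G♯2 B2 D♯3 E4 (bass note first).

The pitch classes G#, B, D#, E arrange in thirds as E–G#–B–D#: an E major seventh chord.
G# is the third of E major seventh; third in the bass means first inversion (figured bass 6/5).

E major seventh, first inversion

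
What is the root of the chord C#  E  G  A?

A

The distinct letter names are C#, E, G, A. Arranged as a stack of thirds they read A–C#–E–G, so A is the root (an A dominant seventh chord).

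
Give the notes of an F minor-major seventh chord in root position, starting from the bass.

Spelling F minor-major seventh: F–Ab–C–E. In root position the root is bass, giving F, Ab, C, E from the bottom.

F, Ab, C, E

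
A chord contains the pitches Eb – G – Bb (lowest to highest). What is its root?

The distinct letter names are Eb, G, Bb. Arranged as a stack of thirds they read Eb–G–Bb, so Eb is the root (an Eb major triad).

Eb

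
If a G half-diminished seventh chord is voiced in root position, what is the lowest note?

The root of G half-diminished seventh (G–Bb–Db–F) is G; that is the bass in root position.

G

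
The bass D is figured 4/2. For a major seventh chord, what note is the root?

The figures 4/2 mean the seventh of the chord is in the bass. If D is the seventh of a major seventh chord, the root is Eb (chord tones Eb–G–Bb–D).

Eb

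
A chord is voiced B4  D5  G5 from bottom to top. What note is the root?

G

B, D, G are the tones of a G major triad (G–B–D), making G the root.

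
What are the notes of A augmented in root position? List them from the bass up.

A, C#, E#

A augmented is A–C#–E#. Root position puts the root (A) in the bass, with the remaining tones above: A, C#, E#.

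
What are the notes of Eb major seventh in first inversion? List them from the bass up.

G, Bb, D, Eb

Eb major seventh is Eb–G–Bb–D. First inversion puts the third (G) in the bass, with the remaining tones above: G, Bb, D, Eb.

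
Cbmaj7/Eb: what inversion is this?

Cbmaj7/Eb means Cb major seventh with Eb in the bass. Eb is the third of Cb major seventh (Cb–Eb–Gb–Bb), so this is first inversion.

first inversion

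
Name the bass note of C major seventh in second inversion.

G

C major seventh is C–E–G–B. Second inversion places the fifth in the bass: G.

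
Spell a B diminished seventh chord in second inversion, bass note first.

F, Ab, B, D

The chord tones are B–D–F–Ab. With the fifth (F) lowest for second inversion: F, Ab, B, D.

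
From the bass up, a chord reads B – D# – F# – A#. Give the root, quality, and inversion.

The distinct note names are B, D#, F#, A#. Stacked in thirds they read B–D#–F#–A#, which is a major seventh chord on B.
With the root (B) in the bass, the chord is in root position (figured bass 7).

B major seventh, root position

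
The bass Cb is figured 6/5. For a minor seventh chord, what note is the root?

The figures 6/5 mean the third of the chord is in the bass. If Cb is the third of a minor seventh chord, the root is Ab (chord tones Ab–Cb–Eb–Gb).

Ab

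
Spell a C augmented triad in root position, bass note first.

C, E, G#

C augmented is C–E–G#. Root position puts the root (C) in the bass, with the remaining tones above: C, E, G#.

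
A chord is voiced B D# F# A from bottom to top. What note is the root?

The distinct letter names are B, D#, F#, A. Arranged as a stack of thirds they read B–D#–F#–A, so B is the root (a B dominant seventh chord).

B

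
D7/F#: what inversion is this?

D7/F# means D dominant seventh with F# in the bass. F# is the third of D dominant seventh (D–F#–A–C), so this is first inversion.

first inversion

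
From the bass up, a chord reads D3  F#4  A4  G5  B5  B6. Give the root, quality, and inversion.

G major ninth, second inversion

Reducing to letter names: D, F#, A, G, B. These stack in thirds as G–B–D–F#–A — a G major ninth chord.
D is the fifth of G major ninth; fifth in the bass means second inversion.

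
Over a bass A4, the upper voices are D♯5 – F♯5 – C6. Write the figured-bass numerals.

The notes A, D#, F#, C stack in thirds as D#–F#–A–C — a D# diminished seventh chord. The bass A is the fifth, so this is second inversion: figured 4/3.

4/3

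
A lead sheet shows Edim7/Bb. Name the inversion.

Edim7/Bb means E diminished seventh with Bb in the bass. Bb is the fifth of E diminished seventh (E–G–Bb–Db), so this is second inversion.

second inversion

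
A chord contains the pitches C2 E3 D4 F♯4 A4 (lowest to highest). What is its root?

C, E, D, F#, A are the tones of a D dominant ninth chord (D–F#–A–C–E), making D the root.

D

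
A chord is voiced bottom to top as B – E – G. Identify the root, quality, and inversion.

Reducing to letter names: B, E, G. These stack in thirds as E–G–B — an E minor triad.
With the fifth (B) in the bass, the chord is in second inversion (figured bass 6/4).

E minor, second inversion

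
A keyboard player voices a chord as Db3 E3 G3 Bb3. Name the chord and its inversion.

E diminished seventh, third inversion

The pitch classes Db, E, G, Bb arrange in thirds as E–G–Bb–Db: an E diminished seventh chord.
The lowest note is Db, the seventh of the chord, so this is third inversion (figured bass 4/2).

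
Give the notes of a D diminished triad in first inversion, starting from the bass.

F, Ab, D

The chord tones are D–F–Ab. With the third (F) lowest for first inversion: F, Ab, D.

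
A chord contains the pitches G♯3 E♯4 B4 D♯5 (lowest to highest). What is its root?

Reordering G#, E#, B, D# into stacked thirds gives E#–G#–B–D#; the bottom of that stack, E#, is the root.

E#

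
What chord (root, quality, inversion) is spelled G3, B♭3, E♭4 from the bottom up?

Reducing to letter names: G, Bb, Eb. These stack in thirds as Eb–G–Bb — an Eb major triad.
The lowest note is G, the third of the chord, so this is first inversion (figured bass 6).

Eb major, first inversion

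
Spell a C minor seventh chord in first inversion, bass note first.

Eb, G, Bb, C

The chord tones are C–Eb–G–Bb. With the third (Eb) lowest for first inversion: Eb, G, Bb, C.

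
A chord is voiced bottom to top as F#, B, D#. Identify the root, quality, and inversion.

B major, second inversion

The pitch classes F#, B, D# arrange in thirds as B–D#–F#: a B major triad.
The lowest note is F#, the fifth of the chord, so this is second inversion (figured bass 6/4).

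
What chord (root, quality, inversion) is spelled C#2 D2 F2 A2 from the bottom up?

Reducing to letter names: C#, D, F, A. These stack in thirds as D–F–A–C# — a D minor-major seventh chord.
The lowest note is C#, the seventh of the chord, so this is third inversion (figured bass 4/2).

D minor-major seventh, third inversion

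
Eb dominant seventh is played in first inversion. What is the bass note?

G

In first inversion the third is lowest. For Eb dominant seventh (Eb–G–Bb–Db) that is G.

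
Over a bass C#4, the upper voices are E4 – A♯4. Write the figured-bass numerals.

The notes C#, E, A# stack in thirds as A#–C#–E — an A# diminished triad. The bass C# is the third, so this is first inversion: figured 6.

6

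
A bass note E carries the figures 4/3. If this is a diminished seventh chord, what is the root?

A#

The figures 4/3 mean the fifth of the chord is in the bass. If E is the fifth of a diminished seventh chord, the root is A# (chord tones A#–C#–E–G).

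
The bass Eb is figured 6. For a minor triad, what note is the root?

C

The figures 6 mean the third of the chord is in the bass. If Eb is the third of a minor triad, the root is C (chord tones C–Eb–G).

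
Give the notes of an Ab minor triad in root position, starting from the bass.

Ab, Cb, Eb

The chord tones are Ab–Cb–Eb. With the root (Ab) lowest for root position: Ab, Cb, Eb.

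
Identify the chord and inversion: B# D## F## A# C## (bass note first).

Reducing to letter names: B#, D##, F##, A#, C##. These stack in thirds as B#–D##–F##–A#–C## — a B# dominant ninth chord.
With the root (B#) in the bass, the chord is in root position.

B# dominant ninth, root position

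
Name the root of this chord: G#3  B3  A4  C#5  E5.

The distinct letter names are G#, B, A, C#, E. Arranged as a stack of thirds they read A–C#–E–G#–B, so A is the root (an A major ninth chord).

A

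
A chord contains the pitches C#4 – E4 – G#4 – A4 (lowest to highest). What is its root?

A

The distinct letter names are C#, E, G#, A. Arranged as a stack of thirds they read A–C#–E–G#, so A is the root (an A major seventh chord).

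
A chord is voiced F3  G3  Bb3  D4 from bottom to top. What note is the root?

G

Reordering F, G, Bb, D into stacked thirds gives G–Bb–D–F; the bottom of that stack, G, is the root.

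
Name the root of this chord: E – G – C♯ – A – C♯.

Reordering E, G, C#, A into stacked thirds gives A–C#–E–G; the bottom of that stack, A, is the root.

A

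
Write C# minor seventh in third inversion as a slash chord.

C#m7/B

Third inversion of C# minor seventh has the seventh (B) in the bass. As a slash chord: C#m7/B.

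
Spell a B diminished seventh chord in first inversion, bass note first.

The chord tones are B–D–F–Ab. With the third (D) lowest for first inversion: D, F, Ab, B.

D, F, Ab, B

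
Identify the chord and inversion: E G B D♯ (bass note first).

E minor-major seventh, root position

Reducing to letter names: E, G, B, D#. These stack in thirds as E–G–B–D# — an E minor-major seventh chord.
The lowest note is E, the root of the chord, so this is root position (figured bass 7).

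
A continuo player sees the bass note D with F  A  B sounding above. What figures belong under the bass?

6/5

The notes D, F, A, B stack in thirds as B–D–F–A — a B half-diminished seventh chord. The bass D is the third, so this is first inversion: figured 6/5.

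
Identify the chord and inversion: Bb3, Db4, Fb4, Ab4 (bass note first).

Bb half-diminished seventh, root position

The pitch classes Bb, Db, Fb, Ab arrange in thirds as Bb–Db–Fb–Ab: a Bb half-diminished seventh chord.
Bb is the root of Bb half-diminished seventh; root in the bass means root position (figured bass 7).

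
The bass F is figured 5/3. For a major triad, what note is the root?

F

The figures 5/3 mean the root of the chord is in the bass. If F is the root of a major triad, the root is F (chord tones F–A–C).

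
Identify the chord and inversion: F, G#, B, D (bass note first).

The pitch classes F, G#, B, D arrange in thirds as G#–B–D–F: a G# diminished seventh chord.
F is the seventh of G# diminished seventh; seventh in the bass means third inversion (figured bass 4/2).

G# diminished seventh, third inversion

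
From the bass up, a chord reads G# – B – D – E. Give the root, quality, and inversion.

E dominant seventh, first inversion

The pitch classes G#, B, D, E arrange in thirds as E–G#–B–D: an E dominant seventh chord.
G# is the third of E dominant seventh; third in the bass means first inversion (figured bass 6/5).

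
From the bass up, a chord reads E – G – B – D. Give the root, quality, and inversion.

E minor seventh, root position

The pitch classes E, G, B, D arrange in thirds as E–G–B–D: an E minor seventh chord.
E is the root of E minor seventh; root in the bass means root position (figured bass 7).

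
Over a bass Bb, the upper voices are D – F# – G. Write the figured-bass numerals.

6/5

The notes Bb, D, F#, G stack in thirds as G–Bb–D–F# — a G minor-major seventh chord. The bass Bb is the third, so this is first inversion: figured 6/5.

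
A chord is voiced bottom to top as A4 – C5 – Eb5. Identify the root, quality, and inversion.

A diminished, root position

Reducing to letter names: A, C, Eb. These stack in thirds as A–C–Eb — an A diminished triad.
The lowest note is A, the root of the chord, so this is root position (figured bass 5/3).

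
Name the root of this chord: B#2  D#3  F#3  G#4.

The distinct letter names are B#, D#, F#, G#. Arranged as a stack of thirds they read G#–B#–D#–F#, so G# is the root (a G# dominant seventh chord).

G#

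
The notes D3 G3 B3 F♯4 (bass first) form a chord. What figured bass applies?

4/3

The notes D, G, B, F# stack in thirds as G–B–D–F# — a G major seventh chord. The bass D is the fifth, so this is second inversion: figured 4/3.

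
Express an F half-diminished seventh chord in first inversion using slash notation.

First inversion of F half-diminished seventh has the third (Ab) in the bass. As a slash chord: Fø7/Ab.

Fø7/Ab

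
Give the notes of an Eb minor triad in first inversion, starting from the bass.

Gb, Bb, Eb

The chord tones are Eb–Gb–Bb. With the third (Gb) lowest for first inversion: Gb, Bb, Eb.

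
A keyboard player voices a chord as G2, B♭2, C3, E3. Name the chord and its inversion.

C dominant seventh, second inversion

Reducing to letter names: G, Bb, C, E. These stack in thirds as C–E–G–Bb — a C dominant seventh chord.
With the fifth (G) in the bass, the chord is in second inversion (figured bass 4/3).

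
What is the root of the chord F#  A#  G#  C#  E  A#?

Reordering F#, A#, G#, C#, E into stacked thirds gives F#–A#–C#–E–G#; the bottom of that stack, F#, is the root.

F#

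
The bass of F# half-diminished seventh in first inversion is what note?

The third of F# half-diminished seventh (F#–A–C–E) is A; that is the bass in first inversion.

A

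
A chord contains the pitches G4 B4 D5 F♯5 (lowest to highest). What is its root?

G

Reordering G, B, D, F# into stacked thirds gives G–B–D–F#; the bottom of that stack, G, is the root.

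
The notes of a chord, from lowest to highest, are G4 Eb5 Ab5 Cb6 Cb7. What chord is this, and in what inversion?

Ab minor-major seventh, third inversion

The pitch classes G, Eb, Ab, Cb arrange in thirds as Ab–Cb–Eb–G: an Ab minor-major seventh chord.
The lowest note is G, the seventh of the chord, so this is third inversion (figured bass 4/2).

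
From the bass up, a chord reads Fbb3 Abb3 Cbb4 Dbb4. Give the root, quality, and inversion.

Dbb minor seventh, first inversion

The distinct note names are Fbb, Abb, Cbb, Dbb. Stacked in thirds they read Dbb–Fbb–Abb–Cbb, which is a minor seventh chord on Dbb.
Fbb is the third of Dbb minor seventh; third in the bass means first inversion (figured bass 6/5).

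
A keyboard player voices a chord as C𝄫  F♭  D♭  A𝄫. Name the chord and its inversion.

Db diminished seventh, third inversion

The pitch classes Cbb, Fb, Db, Abb arrange in thirds as Db–Fb–Abb–Cbb: a Db diminished seventh chord.
The lowest note is Cbb, the seventh of the chord, so this is third inversion (figured bass 4/2).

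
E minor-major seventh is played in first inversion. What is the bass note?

The third of E minor-major seventh (E–G–B–D#) is G; that is the bass in first inversion.

G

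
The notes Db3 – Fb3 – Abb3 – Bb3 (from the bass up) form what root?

Db, Fb, Abb, Bb are the tones of a Bb diminished seventh chord (Bb–Db–Fb–Abb), making Bb the root.

Bb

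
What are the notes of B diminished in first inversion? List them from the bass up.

D, F, B

Spelling B diminished: B–D–F. In first inversion the third is bass, giving D, F, B from the bottom.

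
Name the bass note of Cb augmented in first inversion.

The third of Cb augmented (Cb–Eb–G) is Eb; that is the bass in first inversion.

Eb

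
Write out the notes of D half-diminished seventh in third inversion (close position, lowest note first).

C, D, F, Ab

The chord tones are D–F–Ab–C. With the seventh (C) lowest for third inversion: C, D, F, Ab.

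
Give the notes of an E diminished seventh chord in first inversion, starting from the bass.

Spelling E diminished seventh: E–G–Bb–Db. In first inversion the third is bass, giving G, Bb, Db, E from the bottom.

G, Bb, Db, E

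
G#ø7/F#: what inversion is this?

third inversion

G#ø7/F# means G# half-diminished seventh with F# in the bass. F# is the seventh of G# half-diminished seventh (G#–B–D–F#), so this is third inversion.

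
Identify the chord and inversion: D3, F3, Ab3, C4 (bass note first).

The distinct note names are D, F, Ab, C. Stacked in thirds they read D–F–Ab–C, which is a half-diminished seventh chord on D.
With the root (D) in the bass, the chord is in root position (figured bass 7).

D half-diminished seventh, root position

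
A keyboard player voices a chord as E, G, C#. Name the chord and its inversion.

Reducing to letter names: E, G, C#. These stack in thirds as C#–E–G — a C# diminished triad.
E is the third of C# diminished; third in the bass means first inversion (figured bass 6).

C# diminished, first inversion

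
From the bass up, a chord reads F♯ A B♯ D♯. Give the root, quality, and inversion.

The pitch classes F#, A, B#, D# arrange in thirds as B#–D#–F#–A: a B# diminished seventh chord.
With the fifth (F#) in the bass, the chord is in second inversion (figured bass 4/3).

B# diminished seventh, second inversion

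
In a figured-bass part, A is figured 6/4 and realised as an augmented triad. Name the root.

Db

The figures 6/4 mean the fifth of the chord is in the bass. If A is the fifth of an augmented triad, the root is Db (chord tones Db–F–A).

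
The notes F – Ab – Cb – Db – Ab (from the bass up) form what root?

The distinct letter names are F, Ab, Cb, Db. Arranged as a stack of thirds they read Db–F–Ab–Cb, so Db is the root (a Db dominant seventh chord).

Db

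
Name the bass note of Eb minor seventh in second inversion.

The fifth of Eb minor seventh (Eb–Gb–Bb–Db) is Bb; that is the bass in second inversion.

Bb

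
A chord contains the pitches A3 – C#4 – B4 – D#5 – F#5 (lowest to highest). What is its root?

B

Reordering A, C#, B, D#, F# into stacked thirds gives B–D#–F#–A–C#; the bottom of that stack, B, is the root.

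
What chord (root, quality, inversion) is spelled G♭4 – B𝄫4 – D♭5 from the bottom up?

Reducing to letter names: Gb, Bbb, Db. These stack in thirds as Gb–Bbb–Db — a Gb minor triad.
Gb is the root of Gb minor; root in the bass means root position (figured bass 5/3).

Gb minor, root position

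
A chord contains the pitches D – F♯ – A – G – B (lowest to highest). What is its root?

G

D, F#, A, G, B are the tones of a G major ninth chord (G–B–D–F#–A), making G the root.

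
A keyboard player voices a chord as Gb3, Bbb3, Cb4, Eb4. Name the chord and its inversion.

Cb dominant seventh, second inversion

The pitch classes Gb, Bbb, Cb, Eb arrange in thirds as Cb–Eb–Gb–Bbb: a Cb dominant seventh chord.
With the fifth (Gb) in the bass, the chord is in second inversion (figured bass 4/3).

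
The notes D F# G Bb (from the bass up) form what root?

G

Reordering D, F#, G, Bb into stacked thirds gives G–Bb–D–F#; the bottom of that stack, G, is the root.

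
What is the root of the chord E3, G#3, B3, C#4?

C#

The distinct letter names are E, G#, B, C#. Arranged as a stack of thirds they read C#–E–G#–B, so C# is the root (a C# minor seventh chord).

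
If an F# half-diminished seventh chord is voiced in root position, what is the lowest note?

F#

F# half-diminished seventh is F#–A–C–E. Root position places the root in the bass: F#.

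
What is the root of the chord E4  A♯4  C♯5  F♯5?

E, A#, C#, F# are the tones of an F# dominant seventh chord (F#–A#–C#–E), making F# the root.

F#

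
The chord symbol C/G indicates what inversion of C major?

C/G means C major with G in the bass. G is the fifth of C major (C–E–G), so this is second inversion.

second inversion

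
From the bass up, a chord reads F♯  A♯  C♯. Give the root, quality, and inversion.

The pitch classes F#, A#, C# arrange in thirds as F#–A#–C#: an F# major triad.
With the root (F#) in the bass, the chord is in root position (figured bass 5/3).

F# major, root position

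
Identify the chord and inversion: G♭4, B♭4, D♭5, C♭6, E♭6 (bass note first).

The distinct note names are Gb, Bb, Db, Cb, Eb. Stacked in thirds they read Cb–Eb–Gb–Bb–Db, which is a major ninth chord on Cb.
Gb is the fifth of Cb major ninth; fifth in the bass means second inversion.

Cb major ninth, second inversion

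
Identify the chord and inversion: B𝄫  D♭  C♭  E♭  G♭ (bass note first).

The distinct note names are Bbb, Db, Cb, Eb, Gb. Stacked in thirds they read Cb–Eb–Gb–Bbb–Db, which is a dominant ninth chord on Cb.
Bbb is the seventh of Cb dominant ninth; seventh in the bass means third inversion.

Cb dominant ninth, third inversion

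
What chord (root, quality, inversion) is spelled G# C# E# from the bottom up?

C# major, second inversion

Reducing to letter names: G#, C#, E#. These stack in thirds as C#–E#–G# — a C# major triad.
With the fifth (G#) in the bass, the chord is in second inversion (figured bass 6/4).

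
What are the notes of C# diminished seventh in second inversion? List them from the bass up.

G, Bb, C#, E

The chord tones are C#–E–G–Bb. With the fifth (G) lowest for second inversion: G, Bb, C#, E.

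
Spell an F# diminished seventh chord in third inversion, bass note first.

Eb, F#, A, C

F# diminished seventh is F#–A–C–Eb. Third inversion puts the seventh (Eb) in the bass, with the remaining tones above: Eb, F#, A, C.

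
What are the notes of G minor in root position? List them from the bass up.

G, Bb, D

G minor is G–Bb–D. Root position puts the root (G) in the bass, with the remaining tones above: G, Bb, D.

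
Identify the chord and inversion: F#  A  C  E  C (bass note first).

F# half-diminished seventh, root position

Reducing to letter names: F#, A, C, E. These stack in thirds as F#–A–C–E — an F# half-diminished seventh chord.
The lowest note is F#, the root of the chord, so this is root position (figured bass 7).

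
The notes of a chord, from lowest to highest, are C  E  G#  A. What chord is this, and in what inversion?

Reducing to letter names: C, E, G#, A. These stack in thirds as A–C–E–G# — an A minor-major seventh chord.
With the third (C) in the bass, the chord is in first inversion (figured bass 6/5).

A minor-major seventh, first inversion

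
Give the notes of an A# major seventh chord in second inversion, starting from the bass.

E#, G##, A#, C##

A# major seventh is A#–C##–E#–G##. Second inversion puts the fifth (E#) in the bass, with the remaining tones above: E#, G##, A#, C##.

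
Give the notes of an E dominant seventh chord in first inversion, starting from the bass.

The chord tones are E–G#–B–D. With the third (G#) lowest for first inversion: G#, B, D, E.

G#, B, D, E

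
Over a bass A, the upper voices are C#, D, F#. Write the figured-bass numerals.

4/3

The notes A, C#, D, F# stack in thirds as D–F#–A–C# — a D major seventh chord. The bass A is the fifth, so this is second inversion: figured 4/3.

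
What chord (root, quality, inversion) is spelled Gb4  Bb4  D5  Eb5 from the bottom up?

Eb minor-major seventh, first inversion

Reducing to letter names: Gb, Bb, D, Eb. These stack in thirds as Eb–Gb–Bb–D — an Eb minor-major seventh chord.
With the third (Gb) in the bass, the chord is in first inversion (figured bass 6/5).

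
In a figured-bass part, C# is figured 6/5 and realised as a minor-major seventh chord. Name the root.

A#

The figures 6/5 mean the third of the chord is in the bass. If C# is the third of a minor-major seventh chord, the root is A# (chord tones A#–C#–E#–G##).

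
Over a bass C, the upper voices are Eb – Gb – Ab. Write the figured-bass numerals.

6/5

The notes C, Eb, Gb, Ab stack in thirds as Ab–C–Eb–Gb — an Ab dominant seventh chord. The bass C is the third, so this is first inversion: figured 6/5.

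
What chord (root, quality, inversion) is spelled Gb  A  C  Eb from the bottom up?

A diminished seventh, third inversion

Reducing to letter names: Gb, A, C, Eb. These stack in thirds as A–C–Eb–Gb — an A diminished seventh chord.
With the seventh (Gb) in the bass, the chord is in third inversion (figured bass 4/2).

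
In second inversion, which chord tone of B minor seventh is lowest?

F#

The fifth of B minor seventh (B–D–F#–A) is F#; that is the bass in second inversion.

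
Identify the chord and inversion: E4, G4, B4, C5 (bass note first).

C major seventh, first inversion

Reducing to letter names: E, G, B, C. These stack in thirds as C–E–G–B — a C major seventh chord.
E is the third of C major seventh; third in the bass means first inversion (figured bass 6/5).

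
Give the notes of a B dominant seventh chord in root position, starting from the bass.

Spelling B dominant seventh: B–D#–F#–A. In root position the root is bass, giving B, D#, F#, A from the bottom.

B, D#, F#, A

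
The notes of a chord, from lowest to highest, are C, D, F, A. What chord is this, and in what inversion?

The distinct note names are C, D, F, A. Stacked in thirds they read D–F–A–C, which is a minor seventh chord on D.
The lowest note is C, the seventh of the chord, so this is third inversion (figured bass 4/2).

D minor seventh, third inversion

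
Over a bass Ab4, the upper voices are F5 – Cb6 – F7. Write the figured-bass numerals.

6

The notes Ab, F, Cb stack in thirds as F–Ab–Cb — an F diminished triad. The bass Ab is the third, so this is first inversion: figured 6.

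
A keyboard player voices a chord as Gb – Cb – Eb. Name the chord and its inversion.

Cb major, second inversion

The pitch classes Gb, Cb, Eb arrange in thirds as Cb–Eb–Gb: a Cb major triad.
The lowest note is Gb, the fifth of the chord, so this is second inversion (figured bass 6/4).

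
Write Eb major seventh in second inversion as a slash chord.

Second inversion of Eb major seventh has the fifth (Bb) in the bass. As a slash chord: Ebmaj7/Bb.

Ebmaj7/Bb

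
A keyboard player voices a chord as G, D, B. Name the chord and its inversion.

The distinct note names are G, D, B. Stacked in thirds they read G–B–D, which is a major triad on G.
With the root (G) in the bass, the chord is in root position (figured bass 5/3).

G major, root position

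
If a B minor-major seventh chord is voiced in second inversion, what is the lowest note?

The fifth of B minor-major seventh (B–D–F#–A#) is F#; that is the bass in second inversion.

F#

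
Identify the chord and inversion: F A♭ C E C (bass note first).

The distinct note names are F, Ab, C, E. Stacked in thirds they read F–Ab–C–E, which is a minor-major seventh chord on F.
With the root (F) in the bass, the chord is in root position (figured bass 7).

F minor-major seventh, root position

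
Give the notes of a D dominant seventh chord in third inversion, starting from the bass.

C, D, F#, A

Spelling D dominant seventh: D–F#–A–C. In third inversion the seventh is bass, giving C, D, F#, A from the bottom.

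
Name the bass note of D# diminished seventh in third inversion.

D# diminished seventh is D#–F#–A–C. Third inversion places the seventh in the bass: C.

C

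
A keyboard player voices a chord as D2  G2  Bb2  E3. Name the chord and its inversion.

E half-diminished seventh, third inversion

The pitch classes D, G, Bb, E arrange in thirds as E–G–Bb–D: an E half-diminished seventh chord.
The lowest note is D, the seventh of the chord, so this is third inversion (figured bass 4/2).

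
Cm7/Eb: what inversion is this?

first inversion

Cm7/Eb means C minor seventh with Eb in the bass. Eb is the third of C minor seventh (C–Eb–G–Bb), so this is first inversion.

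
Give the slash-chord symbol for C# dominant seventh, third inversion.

C#7/B

Third inversion of C# dominant seventh has the seventh (B) in the bass. As a slash chord: C#7/B.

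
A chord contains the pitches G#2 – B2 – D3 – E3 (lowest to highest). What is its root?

The distinct letter names are G#, B, D, E. Arranged as a stack of thirds they read E–G#–B–D, so E is the root (an E dominant seventh chord).

E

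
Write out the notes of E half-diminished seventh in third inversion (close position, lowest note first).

D, E, G, Bb

E half-diminished seventh is E–G–Bb–D. Third inversion puts the seventh (D) in the bass, with the remaining tones above: D, E, G, Bb.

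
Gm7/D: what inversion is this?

Gm7/D means G minor seventh with D in the bass. D is the fifth of G minor seventh (G–Bb–D–F), so this is second inversion.

second inversion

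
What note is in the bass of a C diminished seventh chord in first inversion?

In first inversion the third is lowest. For C diminished seventh (C–Eb–Gb–Bbb) that is Eb.

Eb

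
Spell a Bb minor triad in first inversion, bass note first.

Bb minor is Bb–Db–F. First inversion puts the third (Db) in the bass, with the remaining tones above: Db, F, Bb.

Db, F, Bb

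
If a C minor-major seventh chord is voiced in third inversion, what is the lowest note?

C minor-major seventh is C–Eb–G–B. Third inversion places the seventh in the bass: B.

B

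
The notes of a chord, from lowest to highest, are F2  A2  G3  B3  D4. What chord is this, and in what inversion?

The distinct note names are F, A, G, B, D. Stacked in thirds they read G–B–D–F–A, which is a dominant ninth chord on G.
The lowest note is F, the seventh of the chord, so this is third inversion.

G dominant ninth, third inversion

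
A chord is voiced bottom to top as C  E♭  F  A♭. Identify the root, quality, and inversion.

The pitch classes C, Eb, F, Ab arrange in thirds as F–Ab–C–Eb: an F minor seventh chord.
With the fifth (C) in the bass, the chord is in second inversion (figured bass 4/3).

F minor seventh, second inversion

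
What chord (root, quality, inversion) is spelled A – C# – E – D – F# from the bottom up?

D major ninth, second inversion

The pitch classes A, C#, E, D, F# arrange in thirds as D–F#–A–C#–E: a D major ninth chord.
With the fifth (A) in the bass, the chord is in second inversion.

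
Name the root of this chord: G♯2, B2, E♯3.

E#

G#, B, E# are the tones of an E# diminished triad (E#–G#–B), making E# the root.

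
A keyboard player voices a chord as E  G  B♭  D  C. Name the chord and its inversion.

C dominant ninth, first inversion

The distinct note names are E, G, Bb, D, C. Stacked in thirds they read C–E–G–Bb–D, which is a dominant ninth chord on C.
E is the third of C dominant ninth; third in the bass means first inversion.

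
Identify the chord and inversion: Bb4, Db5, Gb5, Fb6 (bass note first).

Gb dominant seventh, first inversion

The pitch classes Bb, Db, Gb, Fb arrange in thirds as Gb–Bb–Db–Fb: a Gb dominant seventh chord.
With the third (Bb) in the bass, the chord is in first inversion (figured bass 6/5).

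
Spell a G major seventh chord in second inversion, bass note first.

G major seventh is G–B–D–F#. Second inversion puts the fifth (D) in the bass, with the remaining tones above: D, F#, G, B.

D, F#, G, B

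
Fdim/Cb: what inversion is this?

Fdim/Cb means F diminished with Cb in the bass. Cb is the fifth of F diminished (F–Ab–Cb), so this is second inversion.

second inversion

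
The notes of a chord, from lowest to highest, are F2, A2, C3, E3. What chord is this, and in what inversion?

Reducing to letter names: F, A, C, E. These stack in thirds as F–A–C–E — an F major seventh chord.
With the root (F) in the bass, the chord is in root position (figured bass 7).

F major seventh, root position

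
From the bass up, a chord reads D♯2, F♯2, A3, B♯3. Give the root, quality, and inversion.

The pitch classes D#, F#, A, B# arrange in thirds as B#–D#–F#–A: a B# diminished seventh chord.
The lowest note is D#, the third of the chord, so this is first inversion (figured bass 6/5).

B# diminished seventh, first inversion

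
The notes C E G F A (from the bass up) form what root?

Reordering C, E, G, F, A into stacked thirds gives F–A–C–E–G; the bottom of that stack, F, is the root.

F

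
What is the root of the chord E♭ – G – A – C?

Reordering Eb, G, A, C into stacked thirds gives A–C–Eb–G; the bottom of that stack, A, is the root.

A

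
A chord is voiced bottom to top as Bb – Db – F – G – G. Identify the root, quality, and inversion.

G half-diminished seventh, first inversion

The distinct note names are Bb, Db, F, G. Stacked in thirds they read G–Bb–Db–F, which is a half-diminished seventh chord on G.
With the third (Bb) in the bass, the chord is in first inversion (figured bass 6/5).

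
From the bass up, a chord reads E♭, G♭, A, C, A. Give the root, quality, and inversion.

A diminished seventh, second inversion

Reducing to letter names: Eb, Gb, A, C. These stack in thirds as A–C–Eb–Gb — an A diminished seventh chord.
The lowest note is Eb, the fifth of the chord, so this is second inversion (figured bass 4/3).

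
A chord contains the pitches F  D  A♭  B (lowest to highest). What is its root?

Reordering F, D, Ab, B into stacked thirds gives B–D–F–Ab; the bottom of that stack, B, is the root.

B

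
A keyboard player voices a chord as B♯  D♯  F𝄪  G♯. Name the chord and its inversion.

G# major seventh, first inversion

The distinct note names are B#, D#, F##, G#. Stacked in thirds they read G#–B#–D#–F##, which is a major seventh chord on G#.
B# is the third of G# major seventh; third in the bass means first inversion (figured bass 6/5).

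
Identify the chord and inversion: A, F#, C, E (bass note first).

The pitch classes A, F#, C, E arrange in thirds as F#–A–C–E: an F# half-diminished seventh chord.
The lowest note is A, the third of the chord, so this is first inversion (figured bass 6/5).

F# half-diminished seventh, first inversion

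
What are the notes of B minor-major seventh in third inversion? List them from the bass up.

A#, B, D, F#

The chord tones are B–D–F#–A#. With the seventh (A#) lowest for third inversion: A#, B, D, F#.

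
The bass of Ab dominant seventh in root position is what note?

Ab

The root of Ab dominant seventh (Ab–C–Eb–Gb) is Ab; that is the bass in root position.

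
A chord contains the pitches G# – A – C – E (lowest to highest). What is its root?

A

Reordering G#, A, C, E into stacked thirds gives A–C–E–G#; the bottom of that stack, A, is the root.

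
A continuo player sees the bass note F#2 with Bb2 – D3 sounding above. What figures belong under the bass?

The notes F#, Bb, D stack in thirds as Bb–D–F# — a Bb augmented triad. The bass F# is the fifth, so this is second inversion: figured 6/4.

6/4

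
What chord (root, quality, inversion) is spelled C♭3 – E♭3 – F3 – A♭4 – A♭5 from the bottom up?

The pitch classes Cb, Eb, F, Ab arrange in thirds as F–Ab–Cb–Eb: an F half-diminished seventh chord.
Cb is the fifth of F half-diminished seventh; fifth in the bass means second inversion (figured bass 4/3).

F half-diminished seventh, second inversion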